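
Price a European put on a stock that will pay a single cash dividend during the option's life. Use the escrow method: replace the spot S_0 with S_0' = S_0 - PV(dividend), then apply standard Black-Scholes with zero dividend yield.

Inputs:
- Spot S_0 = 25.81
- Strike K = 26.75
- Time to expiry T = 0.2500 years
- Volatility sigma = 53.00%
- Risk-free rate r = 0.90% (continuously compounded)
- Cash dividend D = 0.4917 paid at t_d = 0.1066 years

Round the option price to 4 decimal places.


Answer: Price = 3.4805

Derivation:
PV(D) = D * exp(-r * t_d) = 0.4917 * 0.99904106 = 0.49122849
S_0' = S_0 - PV(D) = 25.8100 - 0.49122849 = 25.31877151
d1 = (ln(S_0'/K) + (r + sigma^2/2)*T) / (sigma*sqrt(T)) = -0.06651281
d2 = d1 - sigma*sqrt(T) = -0.33151281
exp(-rT) = 0.99775253
N(-d1) = 0.52651522; N(-d2) = 0.62987142
P = K * exp(-rT) * N(-d2) - S_0' * N(-d1) = 26.7500 * 0.99775253 * 0.62987142 - 25.31877151 * 0.52651522 = 3.4805


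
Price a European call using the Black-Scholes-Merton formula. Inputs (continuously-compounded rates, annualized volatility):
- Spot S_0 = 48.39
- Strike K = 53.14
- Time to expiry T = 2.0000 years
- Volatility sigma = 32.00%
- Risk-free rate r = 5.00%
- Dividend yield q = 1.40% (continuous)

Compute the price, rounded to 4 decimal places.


Answer: Price = 8.0103

Derivation:
d1 = (ln(S/K) + (r - q + 0.5*sigma^2) * T) / (sigma * sqrt(T)) = 0.17846323
d2 = d1 - sigma * sqrt(T) = -0.27408511
exp(-rT) = 0.90483742; exp(-qT) = 0.97238837
C = S_0 * exp(-qT) * N(d1) - K * exp(-rT) * N(d2)
N(d1) = 0.57082040; N(d2) = 0.39200961
C = 48.3900 * 0.97238837 * 0.57082040 - 53.1400 * 0.90483742 * 0.39200961 = 8.0103


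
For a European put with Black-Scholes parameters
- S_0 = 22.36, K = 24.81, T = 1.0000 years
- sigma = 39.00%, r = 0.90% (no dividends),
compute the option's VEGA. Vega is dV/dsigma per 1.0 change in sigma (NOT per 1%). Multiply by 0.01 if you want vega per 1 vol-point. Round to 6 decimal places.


Answer: Vega = 8.909855

Derivation:
d1 = -0.0485208959; d2 = -0.4385208959
phi(d1) = 0.3984729463; exp(-qT) = 1.0000000000; exp(-rT) = 0.9910403788
Vega = S * exp(-qT) * phi(d1) * sqrt(T) = 22.3600 * 1.0000000000 * 0.3984729463 * 1.0000000000 = 8.909855


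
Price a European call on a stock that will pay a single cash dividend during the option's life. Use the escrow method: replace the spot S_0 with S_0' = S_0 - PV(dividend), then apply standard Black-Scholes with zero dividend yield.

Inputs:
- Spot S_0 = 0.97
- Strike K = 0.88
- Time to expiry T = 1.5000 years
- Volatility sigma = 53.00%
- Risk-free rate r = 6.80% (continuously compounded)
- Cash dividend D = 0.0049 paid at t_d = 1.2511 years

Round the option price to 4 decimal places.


Answer: Price = 0.3190

Derivation:
PV(D) = D * exp(-r * t_d) = 0.0049 * 0.91844358 = 0.00450037
S_0' = S_0 - PV(D) = 0.9700 - 0.00450037 = 0.96549963
d1 = (ln(S_0'/K) + (r + sigma^2/2)*T) / (sigma*sqrt(T)) = 0.62454102
d2 = d1 - sigma*sqrt(T) = -0.02457376
exp(-rT) = 0.90302955
N(d1) = 0.73386383; N(d2) = 0.49019747
C = S_0' * N(d1) - K * exp(-rT) * N(d2) = 0.96549963 * 0.73386383 - 0.8800 * 0.90302955 * 0.49019747 = 0.3190


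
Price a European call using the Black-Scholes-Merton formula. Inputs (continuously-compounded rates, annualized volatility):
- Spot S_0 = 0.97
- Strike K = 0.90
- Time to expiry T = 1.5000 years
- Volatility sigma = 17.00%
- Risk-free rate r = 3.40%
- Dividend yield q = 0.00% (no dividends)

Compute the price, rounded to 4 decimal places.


Answer: Price = 0.1464

Derivation:
d1 = (ln(S/K) + (r - q + 0.5*sigma^2) * T) / (sigma * sqrt(T)) = 0.70879736
d2 = d1 - sigma * sqrt(T) = 0.50059073
exp(-rT) = 0.95027867; exp(-qT) = 1.00000000
C = S_0 * exp(-qT) * N(d1) - K * exp(-rT) * N(d2)
N(d1) = 0.76077488; N(d2) = 0.69167041
C = 0.9700 * 1.00000000 * 0.76077488 - 0.9000 * 0.95027867 * 0.69167041 = 0.1464


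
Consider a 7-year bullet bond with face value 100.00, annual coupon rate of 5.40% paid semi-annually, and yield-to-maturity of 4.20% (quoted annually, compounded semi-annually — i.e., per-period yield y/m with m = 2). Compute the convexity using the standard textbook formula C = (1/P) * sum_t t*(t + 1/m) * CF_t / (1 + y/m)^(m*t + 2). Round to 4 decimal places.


Answer: Convexity = 40.5355

Derivation:
Coupon per period c = face * coupon_rate / m = 2.700000
Periods per year m = 2; per-period yield y/m = 0.021000
Number of cashflows N = 14
Cashflows (t years, CF_t, discount factor 1/(1+y/m)^(m*t), PV):
  t = 0.5000: CF_t = 2.700000, DF = 0.979432, PV = 2.644466
  t = 1.0000: CF_t = 2.700000, DF = 0.959287, PV = 2.590075
  t = 1.5000: CF_t = 2.700000, DF = 0.939556, PV = 2.536802
  t = 2.0000: CF_t = 2.700000, DF = 0.920231, PV = 2.484625
  t = 2.5000: CF_t = 2.700000, DF = 0.901304, PV = 2.433521
  t = 3.0000: CF_t = 2.700000, DF = 0.882766, PV = 2.383468
  t = 3.5000: CF_t = 2.700000, DF = 0.864609, PV = 2.334445
  t = 4.0000: CF_t = 2.700000, DF = 0.846826, PV = 2.286430
  t = 4.5000: CF_t = 2.700000, DF = 0.829408, PV = 2.239402
  t = 5.0000: CF_t = 2.700000, DF = 0.812349, PV = 2.193342
  t = 5.5000: CF_t = 2.700000, DF = 0.795640, PV = 2.148229
  t = 6.0000: CF_t = 2.700000, DF = 0.779276, PV = 2.104044
  t = 6.5000: CF_t = 2.700000, DF = 0.763247, PV = 2.060768
  t = 7.0000: CF_t = 102.700000, DF = 0.747549, PV = 76.773273
Price P = sum_t PV_t = 107.212888
Convexity numerator sum_t t*(t + 1/m) * CF_t / (1+y/m)^(m*t + 2):
  t = 0.5000: term = 1.268401
  t = 1.0000: term = 3.726937
  t = 1.5000: term = 7.300562
  t = 2.0000: term = 11.917340
  t = 2.5000: term = 17.508334
  t = 3.0000: term = 24.007510
  t = 3.5000: term = 31.351630
  t = 4.0000: term = 39.480155
  t = 4.5000: term = 48.335155
  t = 5.0000: term = 57.861216
  t = 5.5000: term = 68.005346
  t = 6.0000: term = 78.716900
  t = 6.5000: term = 89.947486
  t = 7.0000: term = 3866.498746
Convexity = (1/P) * sum = 4345.925718 / 107.212888 = 40.535478


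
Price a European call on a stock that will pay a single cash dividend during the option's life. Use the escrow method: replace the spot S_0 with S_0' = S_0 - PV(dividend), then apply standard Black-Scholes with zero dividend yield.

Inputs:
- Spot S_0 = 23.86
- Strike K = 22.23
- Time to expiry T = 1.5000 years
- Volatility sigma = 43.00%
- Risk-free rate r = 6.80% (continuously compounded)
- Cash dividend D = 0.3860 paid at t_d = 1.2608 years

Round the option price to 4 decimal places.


PV(D) = D * exp(-r * t_d) = 0.3860 * 0.91783798 = 0.35428546
S_0' = S_0 - PV(D) = 23.8600 - 0.35428546 = 23.50571454
d1 = (ln(S_0'/K) + (r + sigma^2/2)*T) / (sigma*sqrt(T)) = 0.56295699
d2 = d1 - sigma*sqrt(T) = 0.03631670
exp(-rT) = 0.90302955
N(d1) = 0.71326791; N(d2) = 0.51448508
C = S_0' * N(d1) - K * exp(-rT) * N(d2) = 23.50571454 * 0.71326791 - 22.2300 * 0.90302955 * 0.51448508 = 6.4379

Answer: Price = 6.4379


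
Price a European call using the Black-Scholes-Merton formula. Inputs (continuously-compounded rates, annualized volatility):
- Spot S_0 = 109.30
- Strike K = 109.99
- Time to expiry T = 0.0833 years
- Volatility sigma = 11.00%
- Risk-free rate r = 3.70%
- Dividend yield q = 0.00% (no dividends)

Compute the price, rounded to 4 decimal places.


Answer: Price = 1.2178

Derivation:
d1 = (ln(S/K) + (r - q + 0.5*sigma^2) * T) / (sigma * sqrt(T)) = -0.08526521
d2 = d1 - sigma * sqrt(T) = -0.11701312
exp(-rT) = 0.99692264; exp(-qT) = 1.00000000
C = S_0 * exp(-qT) * N(d1) - K * exp(-rT) * N(d2)
N(d1) = 0.46602528; N(d2) = 0.45342483
C = 109.3000 * 1.00000000 * 0.46602528 - 109.9900 * 0.99692264 * 0.45342483 = 1.2178


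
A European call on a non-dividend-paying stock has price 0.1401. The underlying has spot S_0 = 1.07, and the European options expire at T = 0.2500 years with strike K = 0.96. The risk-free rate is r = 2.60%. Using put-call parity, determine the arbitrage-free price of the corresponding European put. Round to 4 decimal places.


Put-call parity: C - P = S_0 * exp(-qT) - K * exp(-rT).
S_0 * exp(-qT) = 1.0700 * 1.00000000 = 1.07000000
K * exp(-rT) = 0.9600 * 0.99352108 = 0.95378024
P = C - S*exp(-qT) + K*exp(-rT)
P = 0.1401 - 1.07000000 + 0.95378024 = 0.0239

Answer: Put price = 0.0239


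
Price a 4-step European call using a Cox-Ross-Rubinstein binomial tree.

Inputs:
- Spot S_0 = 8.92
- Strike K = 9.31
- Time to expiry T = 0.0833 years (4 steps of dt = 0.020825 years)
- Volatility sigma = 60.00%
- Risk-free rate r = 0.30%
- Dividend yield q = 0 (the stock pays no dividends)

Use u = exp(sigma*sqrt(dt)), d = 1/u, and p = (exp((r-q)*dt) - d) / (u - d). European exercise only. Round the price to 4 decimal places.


dt = T/N = 0.020825
u = exp(sigma*sqrt(dt)) = 1.090444; d = 1/u = 0.917057
p = (exp((r-q)*dt) - d) / (u - d) = 0.478728
Discount per step: exp(-r*dt) = 0.999938
Stock lattice S(k, i) with i counting down-moves:
  k=0: S(0,0) = 8.9200
  k=1: S(1,0) = 9.7268; S(1,1) = 8.1802
  k=2: S(2,0) = 10.6065; S(2,1) = 8.9200; S(2,2) = 7.5017
  k=3: S(3,0) = 11.5658; S(3,1) = 9.7268; S(3,2) = 8.1802; S(3,3) = 6.8795
  k=4: S(4,0) = 12.6118; S(4,1) = 10.6065; S(4,2) = 8.9200; S(4,3) = 7.5017; S(4,4) = 6.3089
Terminal payoffs V(N, i) = max(S_T - K, 0):
  V(4,0) = 3.301850; V(4,1) = 1.296493; V(4,2) = 0.000000; V(4,3) = 0.000000; V(4,4) = 0.000000
Backward induction: V(k, i) = exp(-r*dt) * [p * V(k+1, i) + (1-p) * V(k+1, i+1)].
  V(3,0) = exp(-r*dt) * [p*3.301850 + (1-p)*1.296493] = 2.256372
  V(3,1) = exp(-r*dt) * [p*1.296493 + (1-p)*0.000000] = 0.620628
  V(3,2) = exp(-r*dt) * [p*0.000000 + (1-p)*0.000000] = 0.000000
  V(3,3) = exp(-r*dt) * [p*0.000000 + (1-p)*0.000000] = 0.000000
  V(2,0) = exp(-r*dt) * [p*2.256372 + (1-p)*0.620628] = 1.403616
  V(2,1) = exp(-r*dt) * [p*0.620628 + (1-p)*0.000000] = 0.297093
  V(2,2) = exp(-r*dt) * [p*0.000000 + (1-p)*0.000000] = 0.000000
  V(1,0) = exp(-r*dt) * [p*1.403616 + (1-p)*0.297093] = 0.826764
  V(1,1) = exp(-r*dt) * [p*0.297093 + (1-p)*0.000000] = 0.142218
  V(0,0) = exp(-r*dt) * [p*0.826764 + (1-p)*0.142218] = 0.469900

Answer: Price = V(0,0) = 0.4699


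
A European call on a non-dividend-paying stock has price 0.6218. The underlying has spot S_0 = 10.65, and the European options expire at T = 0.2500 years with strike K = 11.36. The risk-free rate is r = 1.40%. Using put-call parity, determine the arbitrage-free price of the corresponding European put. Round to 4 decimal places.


Put-call parity: C - P = S_0 * exp(-qT) - K * exp(-rT).
S_0 * exp(-qT) = 10.6500 * 1.00000000 = 10.65000000
K * exp(-rT) = 11.3600 * 0.99650612 = 11.32030950
P = C - S*exp(-qT) + K*exp(-rT)
P = 0.6218 - 10.65000000 + 11.32030950 = 1.2921

Answer: Put price = 1.2921


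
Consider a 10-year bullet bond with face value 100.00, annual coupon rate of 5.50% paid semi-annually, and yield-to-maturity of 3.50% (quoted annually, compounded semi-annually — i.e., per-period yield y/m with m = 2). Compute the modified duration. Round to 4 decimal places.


Answer: Modified duration = 7.8743

Derivation:
Coupon per period c = face * coupon_rate / m = 2.750000
Periods per year m = 2; per-period yield y/m = 0.017500
Number of cashflows N = 20
Cashflows (t years, CF_t, discount factor 1/(1+y/m)^(m*t), PV):
  t = 0.5000: CF_t = 2.750000, DF = 0.982801, PV = 2.702703
  t = 1.0000: CF_t = 2.750000, DF = 0.965898, PV = 2.656219
  t = 1.5000: CF_t = 2.750000, DF = 0.949285, PV = 2.610535
  t = 2.0000: CF_t = 2.750000, DF = 0.932959, PV = 2.565636
  t = 2.5000: CF_t = 2.750000, DF = 0.916913, PV = 2.521509
  t = 3.0000: CF_t = 2.750000, DF = 0.901143, PV = 2.478142
  t = 3.5000: CF_t = 2.750000, DF = 0.885644, PV = 2.435520
  t = 4.0000: CF_t = 2.750000, DF = 0.870412, PV = 2.393632
  t = 4.5000: CF_t = 2.750000, DF = 0.855441, PV = 2.352464
  t = 5.0000: CF_t = 2.750000, DF = 0.840729, PV = 2.312004
  t = 5.5000: CF_t = 2.750000, DF = 0.826269, PV = 2.272239
  t = 6.0000: CF_t = 2.750000, DF = 0.812058, PV = 2.233159
  t = 6.5000: CF_t = 2.750000, DF = 0.798091, PV = 2.194751
  t = 7.0000: CF_t = 2.750000, DF = 0.784365, PV = 2.157003
  t = 7.5000: CF_t = 2.750000, DF = 0.770875, PV = 2.119905
  t = 8.0000: CF_t = 2.750000, DF = 0.757616, PV = 2.083445
  t = 8.5000: CF_t = 2.750000, DF = 0.744586, PV = 2.047612
  t = 9.0000: CF_t = 2.750000, DF = 0.731780, PV = 2.012395
  t = 9.5000: CF_t = 2.750000, DF = 0.719194, PV = 1.977784
  t = 10.0000: CF_t = 102.750000, DF = 0.706825, PV = 72.626225
Price P = sum_t PV_t = 116.752881
First compute Macaulay numerator sum_t t * PV_t:
  t * PV_t at t = 0.5000: 1.351351
  t * PV_t at t = 1.0000: 2.656219
  t * PV_t at t = 1.5000: 3.915802
  t * PV_t at t = 2.0000: 5.131272
  t * PV_t at t = 2.5000: 6.303774
  t * PV_t at t = 3.0000: 7.434426
  t * PV_t at t = 3.5000: 8.524321
  t * PV_t at t = 4.0000: 9.574527
  t * PV_t at t = 4.5000: 10.586087
  t * PV_t at t = 5.0000: 11.560018
  t * PV_t at t = 5.5000: 12.497317
  t * PV_t at t = 6.0000: 13.398955
  t * PV_t at t = 6.5000: 14.265882
  t * PV_t at t = 7.0000: 15.099024
  t * PV_t at t = 7.5000: 15.899288
  t * PV_t at t = 8.0000: 16.667559
  t * PV_t at t = 8.5000: 17.404699
  t * PV_t at t = 9.0000: 18.111553
  t * PV_t at t = 9.5000: 18.788943
  t * PV_t at t = 10.0000: 726.262253
Macaulay duration D = 935.433270 / 116.752881 = 8.012079
Modified duration = D / (1 + y/m) = 8.012079 / (1 + 0.017500) = 7.874279


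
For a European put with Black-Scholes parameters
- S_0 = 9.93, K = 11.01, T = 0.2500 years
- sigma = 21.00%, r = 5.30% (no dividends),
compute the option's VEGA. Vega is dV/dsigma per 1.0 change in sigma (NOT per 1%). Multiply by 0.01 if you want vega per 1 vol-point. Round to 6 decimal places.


Answer: Vega = 1.433042

Derivation:
d1 = -0.8045806922; d2 = -0.9095806922
phi(d1) = 0.2886288771; exp(-qT) = 1.0000000000; exp(-rT) = 0.9868373948
Vega = S * exp(-qT) * phi(d1) * sqrt(T) = 9.9300 * 1.0000000000 * 0.2886288771 * 0.5000000000 = 1.433042


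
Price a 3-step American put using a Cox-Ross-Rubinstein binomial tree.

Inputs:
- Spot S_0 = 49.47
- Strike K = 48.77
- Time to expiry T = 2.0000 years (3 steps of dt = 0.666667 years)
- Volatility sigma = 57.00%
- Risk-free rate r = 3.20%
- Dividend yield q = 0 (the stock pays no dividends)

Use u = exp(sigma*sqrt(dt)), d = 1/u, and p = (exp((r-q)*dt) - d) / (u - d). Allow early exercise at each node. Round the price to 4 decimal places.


dt = T/N = 0.666667
u = exp(sigma*sqrt(dt)) = 1.592656; d = 1/u = 0.627882
p = (exp((r-q)*dt) - d) / (u - d) = 0.408055
Discount per step: exp(-r*dt) = 0.978893
Stock lattice S(k, i) with i counting down-moves:
  k=0: S(0,0) = 49.4700
  k=1: S(1,0) = 78.7887; S(1,1) = 31.0613
  k=2: S(2,0) = 125.4833; S(2,1) = 49.4700; S(2,2) = 19.5028
  k=3: S(3,0) = 199.8517; S(3,1) = 78.7887; S(3,2) = 31.0613; S(3,3) = 12.2455
Terminal payoffs V(N, i) = max(K - S_T, 0):
  V(3,0) = 0.000000; V(3,1) = 0.000000; V(3,2) = 17.708678; V(3,3) = 36.524515
Backward induction: V(k, i) = exp(-r*dt) * [p * V(k+1, i) + (1-p) * V(k+1, i+1)]; then take max(V_cont, immediate exercise) for American.
  V(2,0) = exp(-r*dt) * [p*0.000000 + (1-p)*0.000000] = 0.000000; exercise = 0.000000; V(2,0) = max -> 0.000000
  V(2,1) = exp(-r*dt) * [p*0.000000 + (1-p)*17.708678] = 10.261310; exercise = 0.000000; V(2,1) = max -> 10.261310
  V(2,2) = exp(-r*dt) * [p*17.708678 + (1-p)*36.524515] = 28.237748; exercise = 29.267156; V(2,2) = max -> 29.267156
  V(1,0) = exp(-r*dt) * [p*0.000000 + (1-p)*10.261310] = 5.945925; exercise = 0.000000; V(1,0) = max -> 5.945925
  V(1,1) = exp(-r*dt) * [p*10.261310 + (1-p)*29.267156] = 21.057675; exercise = 17.708678; V(1,1) = max -> 21.057675
  V(0,0) = exp(-r*dt) * [p*5.945925 + (1-p)*21.057675] = 14.576940; exercise = 0.000000; V(0,0) = max -> 14.576940

Answer: Price = V(0,0) = 14.5769


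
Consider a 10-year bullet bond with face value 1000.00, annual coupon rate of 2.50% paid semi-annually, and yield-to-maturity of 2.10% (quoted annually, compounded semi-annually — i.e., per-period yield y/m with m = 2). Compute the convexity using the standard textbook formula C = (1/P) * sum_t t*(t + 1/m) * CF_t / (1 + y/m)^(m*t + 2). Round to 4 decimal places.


Coupon per period c = face * coupon_rate / m = 12.500000
Periods per year m = 2; per-period yield y/m = 0.010500
Number of cashflows N = 20
Cashflows (t years, CF_t, discount factor 1/(1+y/m)^(m*t), PV):
  t = 0.5000: CF_t = 12.500000, DF = 0.989609, PV = 12.370114
  t = 1.0000: CF_t = 12.500000, DF = 0.979326, PV = 12.241577
  t = 1.5000: CF_t = 12.500000, DF = 0.969150, PV = 12.114376
  t = 2.0000: CF_t = 12.500000, DF = 0.959080, PV = 11.988497
  t = 2.5000: CF_t = 12.500000, DF = 0.949114, PV = 11.863926
  t = 3.0000: CF_t = 12.500000, DF = 0.939252, PV = 11.740649
  t = 3.5000: CF_t = 12.500000, DF = 0.929492, PV = 11.618653
  t = 4.0000: CF_t = 12.500000, DF = 0.919834, PV = 11.497925
  t = 4.5000: CF_t = 12.500000, DF = 0.910276, PV = 11.378451
  t = 5.0000: CF_t = 12.500000, DF = 0.900818, PV = 11.260219
  t = 5.5000: CF_t = 12.500000, DF = 0.891457, PV = 11.143215
  t = 6.0000: CF_t = 12.500000, DF = 0.882194, PV = 11.027427
  t = 6.5000: CF_t = 12.500000, DF = 0.873027, PV = 10.912842
  t = 7.0000: CF_t = 12.500000, DF = 0.863956, PV = 10.799448
  t = 7.5000: CF_t = 12.500000, DF = 0.854979, PV = 10.687232
  t = 8.0000: CF_t = 12.500000, DF = 0.846095, PV = 10.576182
  t = 8.5000: CF_t = 12.500000, DF = 0.837303, PV = 10.466286
  t = 9.0000: CF_t = 12.500000, DF = 0.828603, PV = 10.357532
  t = 9.5000: CF_t = 12.500000, DF = 0.819993, PV = 10.249908
  t = 10.0000: CF_t = 1012.500000, DF = 0.811472, PV = 821.615597
Price P = sum_t PV_t = 1035.910058
Convexity numerator sum_t t*(t + 1/m) * CF_t / (1+y/m)^(m*t + 2):
  t = 0.5000: term = 6.057188
  t = 1.0000: term = 17.982746
  t = 1.5000: term = 35.591778
  t = 2.0000: term = 58.703245
  t = 2.5000: term = 87.139899
  t = 3.0000: term = 120.728212
  t = 3.5000: term = 159.298317
  t = 4.0000: term = 202.683941
  t = 4.5000: term = 250.722341
  t = 5.0000: term = 303.254248
  t = 5.5000: term = 360.123797
  t = 6.0000: term = 421.178477
  t = 6.5000: term = 486.269065
  t = 7.0000: term = 555.249570
  t = 7.5000: term = 627.977177
  t = 8.0000: term = 704.312189
  t = 8.5000: term = 784.117974
  t = 9.0000: term = 867.260908
  t = 9.5000: term = 953.610322
  t = 10.0000: term = 84486.114651
Convexity = (1/P) * sum = 91488.376044 / 1035.910058 = 88.316911

Answer: Convexity = 88.3169


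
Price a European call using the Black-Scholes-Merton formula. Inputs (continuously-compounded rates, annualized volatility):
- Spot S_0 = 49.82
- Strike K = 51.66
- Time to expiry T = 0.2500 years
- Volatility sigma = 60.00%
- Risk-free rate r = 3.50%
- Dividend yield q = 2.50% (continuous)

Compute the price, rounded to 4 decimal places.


Answer: Price = 5.1922

Derivation:
d1 = (ln(S/K) + (r - q + 0.5*sigma^2) * T) / (sigma * sqrt(T)) = 0.03744241
d2 = d1 - sigma * sqrt(T) = -0.26255759
exp(-rT) = 0.99128817; exp(-qT) = 0.99376949
C = S_0 * exp(-qT) * N(d1) - K * exp(-rT) * N(d2)
N(d1) = 0.51493387; N(d2) = 0.39644579
C = 49.8200 * 0.99376949 * 0.51493387 - 51.6600 * 0.99128817 * 0.39644579 = 5.1922


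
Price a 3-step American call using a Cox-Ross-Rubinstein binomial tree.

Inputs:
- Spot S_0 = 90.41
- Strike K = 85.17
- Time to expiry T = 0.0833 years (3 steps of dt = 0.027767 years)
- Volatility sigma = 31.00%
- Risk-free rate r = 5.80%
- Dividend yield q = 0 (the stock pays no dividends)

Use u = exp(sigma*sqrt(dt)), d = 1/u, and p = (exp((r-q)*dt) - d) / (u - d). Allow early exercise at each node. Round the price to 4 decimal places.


Answer: Price = V(0,0) = 6.5978

Derivation:
dt = T/N = 0.027767
u = exp(sigma*sqrt(dt)) = 1.053014; d = 1/u = 0.949655
p = (exp((r-q)*dt) - d) / (u - d) = 0.502683
Discount per step: exp(-r*dt) = 0.998391
Stock lattice S(k, i) with i counting down-moves:
  k=0: S(0,0) = 90.4100
  k=1: S(1,0) = 95.2030; S(1,1) = 85.8583
  k=2: S(2,0) = 100.2500; S(2,1) = 90.4100; S(2,2) = 81.5358
  k=3: S(3,0) = 105.5647; S(3,1) = 95.2030; S(3,2) = 85.8583; S(3,3) = 77.4309
Terminal payoffs V(N, i) = max(S_T - K, 0):
  V(3,0) = 20.394683; V(3,1) = 10.032977; V(3,2) = 0.688325; V(3,3) = 0.000000
Backward induction: V(k, i) = exp(-r*dt) * [p * V(k+1, i) + (1-p) * V(k+1, i+1)]; then take max(V_cont, immediate exercise) for American.
  V(2,0) = exp(-r*dt) * [p*20.394683 + (1-p)*10.032977] = 15.217101; exercise = 15.080048; V(2,0) = max -> 15.217101
  V(2,1) = exp(-r*dt) * [p*10.032977 + (1-p)*0.688325] = 5.377053; exercise = 5.240000; V(2,1) = max -> 5.377053
  V(2,2) = exp(-r*dt) * [p*0.688325 + (1-p)*0.000000] = 0.345452; exercise = 0.000000; V(2,2) = max -> 0.345452
  V(1,0) = exp(-r*dt) * [p*15.217101 + (1-p)*5.377053] = 10.306863; exercise = 10.032977; V(1,0) = max -> 10.306863
  V(1,1) = exp(-r*dt) * [p*5.377053 + (1-p)*0.345452] = 2.870125; exercise = 0.688325; V(1,1) = max -> 2.870125
  V(0,0) = exp(-r*dt) * [p*10.306863 + (1-p)*2.870125] = 6.597810; exercise = 5.240000; V(0,0) = max -> 6.597810


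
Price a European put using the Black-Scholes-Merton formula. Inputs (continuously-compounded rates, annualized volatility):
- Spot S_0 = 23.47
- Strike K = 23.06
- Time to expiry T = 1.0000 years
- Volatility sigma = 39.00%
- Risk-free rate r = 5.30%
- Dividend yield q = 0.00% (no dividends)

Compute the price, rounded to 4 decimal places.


Answer: Price = 2.7613

Derivation:
d1 = (ln(S/K) + (r - q + 0.5*sigma^2) * T) / (sigma * sqrt(T)) = 0.37608588
d2 = d1 - sigma * sqrt(T) = -0.01391412
exp(-rT) = 0.94838001; exp(-qT) = 1.00000000
P = K * exp(-rT) * N(-d2) - S_0 * exp(-qT) * N(-d1)
N(-d1) = 0.35342652; N(-d2) = 0.50555075
P = 23.0600 * 0.94838001 * 0.50555075 - 23.4700 * 1.00000000 * 0.35342652 = 2.7613


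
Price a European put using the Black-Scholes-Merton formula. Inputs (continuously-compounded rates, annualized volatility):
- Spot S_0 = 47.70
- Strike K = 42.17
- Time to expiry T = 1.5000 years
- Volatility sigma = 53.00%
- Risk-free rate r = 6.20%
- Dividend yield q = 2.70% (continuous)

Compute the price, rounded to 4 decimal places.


Answer: Price = 7.4026

Derivation:
d1 = (ln(S/K) + (r - q + 0.5*sigma^2) * T) / (sigma * sqrt(T)) = 0.59526811
d2 = d1 - sigma * sqrt(T) = -0.05384667
exp(-rT) = 0.91119350; exp(-qT) = 0.96030916
P = K * exp(-rT) * N(-d2) - S_0 * exp(-qT) * N(-d1)
N(-d1) = 0.27583213; N(-d2) = 0.52147134
P = 42.1700 * 0.91119350 * 0.52147134 - 47.7000 * 0.96030916 * 0.27583213 = 7.4026


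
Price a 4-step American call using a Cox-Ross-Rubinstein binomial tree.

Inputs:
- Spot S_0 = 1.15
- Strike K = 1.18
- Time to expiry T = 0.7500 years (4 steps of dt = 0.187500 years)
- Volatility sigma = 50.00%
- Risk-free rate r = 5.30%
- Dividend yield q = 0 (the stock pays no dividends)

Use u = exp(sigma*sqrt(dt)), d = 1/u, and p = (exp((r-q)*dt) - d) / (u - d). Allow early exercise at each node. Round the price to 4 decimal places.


Answer: Price = V(0,0) = 0.1971

Derivation:
dt = T/N = 0.187500
u = exp(sigma*sqrt(dt)) = 1.241731; d = 1/u = 0.805327
p = (exp((r-q)*dt) - d) / (u - d) = 0.468969
Discount per step: exp(-r*dt) = 0.990112
Stock lattice S(k, i) with i counting down-moves:
  k=0: S(0,0) = 1.1500
  k=1: S(1,0) = 1.4280; S(1,1) = 0.9261
  k=2: S(2,0) = 1.7732; S(2,1) = 1.1500; S(2,2) = 0.7458
  k=3: S(3,0) = 2.2018; S(3,1) = 1.4280; S(3,2) = 0.9261; S(3,3) = 0.6006
  k=4: S(4,0) = 2.7341; S(4,1) = 1.7732; S(4,2) = 1.1500; S(4,3) = 0.7458; S(4,4) = 0.4837
Terminal payoffs V(N, i) = max(S_T - K, 0):
  V(4,0) = 1.554059; V(4,1) = 0.593180; V(4,2) = 0.000000; V(4,3) = 0.000000; V(4,4) = 0.000000
Backward induction: V(k, i) = exp(-r*dt) * [p * V(k+1, i) + (1-p) * V(k+1, i+1)]; then take max(V_cont, immediate exercise) for American.
  V(3,0) = exp(-r*dt) * [p*1.554059 + (1-p)*0.593180] = 1.033481; exercise = 1.021813; V(3,0) = max -> 1.033481
  V(3,1) = exp(-r*dt) * [p*0.593180 + (1-p)*0.000000] = 0.275432; exercise = 0.247991; V(3,1) = max -> 0.275432
  V(3,2) = exp(-r*dt) * [p*0.000000 + (1-p)*0.000000] = 0.000000; exercise = 0.000000; V(3,2) = max -> 0.000000
  V(3,3) = exp(-r*dt) * [p*0.000000 + (1-p)*0.000000] = 0.000000; exercise = 0.000000; V(3,3) = max -> 0.000000
  V(2,0) = exp(-r*dt) * [p*1.033481 + (1-p)*0.275432] = 0.624695; exercise = 0.593180; V(2,0) = max -> 0.624695
  V(2,1) = exp(-r*dt) * [p*0.275432 + (1-p)*0.000000] = 0.127892; exercise = 0.000000; V(2,1) = max -> 0.127892
  V(2,2) = exp(-r*dt) * [p*0.000000 + (1-p)*0.000000] = 0.000000; exercise = 0.000000; V(2,2) = max -> 0.000000
  V(1,0) = exp(-r*dt) * [p*0.624695 + (1-p)*0.127892] = 0.357308; exercise = 0.247991; V(1,0) = max -> 0.357308
  V(1,1) = exp(-r*dt) * [p*0.127892 + (1-p)*0.000000] = 0.059384; exercise = 0.000000; V(1,1) = max -> 0.059384
  V(0,0) = exp(-r*dt) * [p*0.357308 + (1-p)*0.059384] = 0.197133; exercise = 0.000000; V(0,0) = max -> 0.197133


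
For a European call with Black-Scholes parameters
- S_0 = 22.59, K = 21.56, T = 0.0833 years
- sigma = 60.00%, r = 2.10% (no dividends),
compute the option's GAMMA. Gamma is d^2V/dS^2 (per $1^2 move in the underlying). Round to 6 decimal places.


Answer: Gamma = 0.095368

Derivation:
d1 = 0.3661761546; d2 = 0.1930057183
phi(d1) = 0.3730730547; exp(-qT) = 1.0000000000; exp(-rT) = 0.9982522291
Gamma = exp(-qT) * phi(d1) / (S * sigma * sqrt(T)) = 1.0000000000 * 0.3730730547 / (22.5900 * 0.6000 * 0.2886173938) = 0.095368


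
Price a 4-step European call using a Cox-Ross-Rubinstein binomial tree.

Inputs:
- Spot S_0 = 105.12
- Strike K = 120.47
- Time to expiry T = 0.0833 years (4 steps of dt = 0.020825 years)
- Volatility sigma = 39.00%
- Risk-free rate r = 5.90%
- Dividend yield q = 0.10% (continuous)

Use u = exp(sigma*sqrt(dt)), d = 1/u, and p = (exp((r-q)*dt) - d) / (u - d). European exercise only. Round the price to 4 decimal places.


dt = T/N = 0.020825
u = exp(sigma*sqrt(dt)) = 1.057894; d = 1/u = 0.945274
p = (exp((r-q)*dt) - d) / (u - d) = 0.496665
Discount per step: exp(-r*dt) = 0.998772
Stock lattice S(k, i) with i counting down-moves:
  k=0: S(0,0) = 105.1200
  k=1: S(1,0) = 111.2058; S(1,1) = 99.3672
  k=2: S(2,0) = 117.6440; S(2,1) = 105.1200; S(2,2) = 93.9292
  k=3: S(3,0) = 124.4549; S(3,1) = 111.2058; S(3,2) = 99.3672; S(3,3) = 88.7889
  k=4: S(4,0) = 131.6602; S(4,1) = 117.6440; S(4,2) = 105.1200; S(4,3) = 93.9292; S(4,4) = 83.9298
Terminal payoffs V(N, i) = max(S_T - K, 0):
  V(4,0) = 11.190169; V(4,1) = 0.000000; V(4,2) = 0.000000; V(4,3) = 0.000000; V(4,4) = 0.000000
Backward induction: V(k, i) = exp(-r*dt) * [p * V(k+1, i) + (1-p) * V(k+1, i+1)].
  V(3,0) = exp(-r*dt) * [p*11.190169 + (1-p)*0.000000] = 5.550941
  V(3,1) = exp(-r*dt) * [p*0.000000 + (1-p)*0.000000] = 0.000000
  V(3,2) = exp(-r*dt) * [p*0.000000 + (1-p)*0.000000] = 0.000000
  V(3,3) = exp(-r*dt) * [p*0.000000 + (1-p)*0.000000] = 0.000000
  V(2,0) = exp(-r*dt) * [p*5.550941 + (1-p)*0.000000] = 2.753573
  V(2,1) = exp(-r*dt) * [p*0.000000 + (1-p)*0.000000] = 0.000000
  V(2,2) = exp(-r*dt) * [p*0.000000 + (1-p)*0.000000] = 0.000000
  V(1,0) = exp(-r*dt) * [p*2.753573 + (1-p)*0.000000] = 1.365924
  V(1,1) = exp(-r*dt) * [p*0.000000 + (1-p)*0.000000] = 0.000000
  V(0,0) = exp(-r*dt) * [p*1.365924 + (1-p)*0.000000] = 0.677574

Answer: Price = V(0,0) = 0.6776


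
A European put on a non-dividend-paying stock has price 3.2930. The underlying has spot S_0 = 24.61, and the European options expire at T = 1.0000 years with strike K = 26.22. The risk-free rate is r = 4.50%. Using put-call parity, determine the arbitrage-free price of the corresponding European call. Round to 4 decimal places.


Answer: Call price = 2.8367

Derivation:
Put-call parity: C - P = S_0 * exp(-qT) - K * exp(-rT).
S_0 * exp(-qT) = 24.6100 * 1.00000000 = 24.61000000
K * exp(-rT) = 26.2200 * 0.95599748 = 25.06625397
C = P + S*exp(-qT) - K*exp(-rT)
C = 3.2930 + 24.61000000 - 25.06625397 = 2.8367


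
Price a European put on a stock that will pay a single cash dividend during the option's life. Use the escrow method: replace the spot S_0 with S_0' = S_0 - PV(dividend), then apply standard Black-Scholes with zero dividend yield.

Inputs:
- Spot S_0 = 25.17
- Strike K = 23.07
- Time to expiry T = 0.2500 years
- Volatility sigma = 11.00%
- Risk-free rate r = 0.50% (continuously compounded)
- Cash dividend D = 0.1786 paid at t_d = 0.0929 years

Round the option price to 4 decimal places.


PV(D) = D * exp(-r * t_d) = 0.1786 * 0.99953561 = 0.17851706
S_0' = S_0 - PV(D) = 25.1700 - 0.17851706 = 24.99148294
d1 = (ln(S_0'/K) + (r + sigma^2/2)*T) / (sigma*sqrt(T)) = 1.50480931
d2 = d1 - sigma*sqrt(T) = 1.44980931
exp(-rT) = 0.99875078
N(-d1) = 0.06618655; N(-d2) = 0.07355585
P = K * exp(-rT) * N(-d2) - S_0' * N(-d1) = 23.0700 * 0.99875078 * 0.07355585 - 24.99148294 * 0.06618655 = 0.0407

Answer: Price = 0.0407


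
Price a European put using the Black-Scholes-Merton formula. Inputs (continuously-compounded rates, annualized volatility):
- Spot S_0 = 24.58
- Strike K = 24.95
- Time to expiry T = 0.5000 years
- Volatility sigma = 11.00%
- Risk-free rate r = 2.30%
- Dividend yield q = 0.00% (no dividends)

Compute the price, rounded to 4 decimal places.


d1 = (ln(S/K) + (r - q + 0.5*sigma^2) * T) / (sigma * sqrt(T)) = -0.00534467
d2 = d1 - sigma * sqrt(T) = -0.08312642
exp(-rT) = 0.98856587; exp(-qT) = 1.00000000
P = K * exp(-rT) * N(-d2) - S_0 * exp(-qT) * N(-d1)
N(-d1) = 0.50213221; N(-d2) = 0.53312449
P = 24.9500 * 0.98856587 * 0.53312449 - 24.5800 * 1.00000000 * 0.50213221 = 0.8070

Answer: Price = 0.8070


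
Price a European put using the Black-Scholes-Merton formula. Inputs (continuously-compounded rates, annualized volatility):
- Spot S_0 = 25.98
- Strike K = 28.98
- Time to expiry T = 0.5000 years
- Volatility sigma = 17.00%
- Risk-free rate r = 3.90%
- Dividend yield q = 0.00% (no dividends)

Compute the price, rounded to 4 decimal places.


d1 = (ln(S/K) + (r - q + 0.5*sigma^2) * T) / (sigma * sqrt(T)) = -0.68675813
d2 = d1 - sigma * sqrt(T) = -0.80696628
exp(-rT) = 0.98068890; exp(-qT) = 1.00000000
P = K * exp(-rT) * N(-d2) - S_0 * exp(-qT) * N(-d1)
N(-d1) = 0.75388242; N(-d2) = 0.79015704
P = 28.9800 * 0.98068890 * 0.79015704 - 25.9800 * 1.00000000 * 0.75388242 = 2.8707

Answer: Price = 2.8707


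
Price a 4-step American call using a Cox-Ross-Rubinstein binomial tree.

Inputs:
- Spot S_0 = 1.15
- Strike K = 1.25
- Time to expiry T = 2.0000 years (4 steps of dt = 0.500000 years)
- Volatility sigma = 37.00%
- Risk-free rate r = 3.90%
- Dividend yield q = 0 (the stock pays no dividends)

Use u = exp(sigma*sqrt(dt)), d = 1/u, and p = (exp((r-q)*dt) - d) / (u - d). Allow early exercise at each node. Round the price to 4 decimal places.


Answer: Price = V(0,0) = 0.2351

Derivation:
dt = T/N = 0.500000
u = exp(sigma*sqrt(dt)) = 1.299045; d = 1/u = 0.769796
p = (exp((r-q)*dt) - d) / (u - d) = 0.472169
Discount per step: exp(-r*dt) = 0.980689
Stock lattice S(k, i) with i counting down-moves:
  k=0: S(0,0) = 1.1500
  k=1: S(1,0) = 1.4939; S(1,1) = 0.8853
  k=2: S(2,0) = 1.9406; S(2,1) = 1.1500; S(2,2) = 0.6815
  k=3: S(3,0) = 2.5210; S(3,1) = 1.4939; S(3,2) = 0.8853; S(3,3) = 0.5246
  k=4: S(4,0) = 3.2749; S(4,1) = 1.9406; S(4,2) = 1.1500; S(4,3) = 0.6815; S(4,4) = 0.4038
Terminal payoffs V(N, i) = max(S_T - K, 0):
  V(4,0) = 2.024876; V(4,1) = 0.690646; V(4,2) = 0.000000; V(4,3) = 0.000000; V(4,4) = 0.000000
Backward induction: V(k, i) = exp(-r*dt) * [p * V(k+1, i) + (1-p) * V(k+1, i+1)]; then take max(V_cont, immediate exercise) for American.
  V(3,0) = exp(-r*dt) * [p*2.024876 + (1-p)*0.690646] = 1.295126; exercise = 1.270987; V(3,0) = max -> 1.295126
  V(3,1) = exp(-r*dt) * [p*0.690646 + (1-p)*0.000000] = 0.319805; exercise = 0.243902; V(3,1) = max -> 0.319805
  V(3,2) = exp(-r*dt) * [p*0.000000 + (1-p)*0.000000] = 0.000000; exercise = 0.000000; V(3,2) = max -> 0.000000
  V(3,3) = exp(-r*dt) * [p*0.000000 + (1-p)*0.000000] = 0.000000; exercise = 0.000000; V(3,3) = max -> 0.000000
  V(2,0) = exp(-r*dt) * [p*1.295126 + (1-p)*0.319805] = 0.765253; exercise = 0.690646; V(2,0) = max -> 0.765253
  V(2,1) = exp(-r*dt) * [p*0.319805 + (1-p)*0.000000] = 0.148086; exercise = 0.000000; V(2,1) = max -> 0.148086
  V(2,2) = exp(-r*dt) * [p*0.000000 + (1-p)*0.000000] = 0.000000; exercise = 0.000000; V(2,2) = max -> 0.000000
  V(1,0) = exp(-r*dt) * [p*0.765253 + (1-p)*0.148086] = 0.431006; exercise = 0.243902; V(1,0) = max -> 0.431006
  V(1,1) = exp(-r*dt) * [p*0.148086 + (1-p)*0.000000] = 0.068571; exercise = 0.000000; V(1,1) = max -> 0.068571
  V(0,0) = exp(-r*dt) * [p*0.431006 + (1-p)*0.068571] = 0.235073; exercise = 0.000000; V(0,0) = max -> 0.235073


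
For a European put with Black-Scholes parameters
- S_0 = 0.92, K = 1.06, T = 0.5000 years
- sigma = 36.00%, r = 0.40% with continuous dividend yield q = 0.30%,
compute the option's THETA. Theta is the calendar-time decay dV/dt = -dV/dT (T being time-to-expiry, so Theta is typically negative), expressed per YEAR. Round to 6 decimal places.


d1 = -0.4272123782; d2 = -0.6817708194
phi(d1) = 0.3641484222; exp(-qT) = 0.9985011244; exp(-rT) = 0.9980019987
Theta = -S*exp(-qT)*phi(d1)*sigma/(2*sqrt(T)) + r*K*exp(-rT)*N(-d2) - q*S*exp(-qT)*N(-d1)
N(-d1) = 0.6653876768; N(-d2) = 0.7523080607; sqrt(T) = 0.7071067812
Term 1 = -0.9200 * 0.9985011244 * 0.3641484222 * 0.3600 / (2 * 0.7071067812) = -0.0851534643
Term 2 = 0.0040 * 1.0600 * 0.9980019987 * 0.7523080607 = 0.0031834130
Term 3 = -0.0030 * 0.9200 * 0.9985011244 * 0.6653876768 = -0.0018337173
Theta = -0.0851534643 + (0.0031834130) + (-0.0018337173) = -0.083804

Answer: Theta = -0.083804


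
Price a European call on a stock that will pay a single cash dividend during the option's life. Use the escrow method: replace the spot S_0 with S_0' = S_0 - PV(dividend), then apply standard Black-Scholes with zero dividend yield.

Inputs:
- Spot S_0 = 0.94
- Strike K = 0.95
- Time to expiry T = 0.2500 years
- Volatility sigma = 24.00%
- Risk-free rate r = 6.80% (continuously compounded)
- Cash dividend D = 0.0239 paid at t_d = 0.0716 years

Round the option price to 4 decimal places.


Answer: Price = 0.0359

Derivation:
PV(D) = D * exp(-r * t_d) = 0.0239 * 0.99514303 = 0.02378392
S_0' = S_0 - PV(D) = 0.9400 - 0.02378392 = 0.91621608
d1 = (ln(S_0'/K) + (r + sigma^2/2)*T) / (sigma*sqrt(T)) = -0.10008126
d2 = d1 - sigma*sqrt(T) = -0.22008126
exp(-rT) = 0.98314368
N(d1) = 0.46013991; N(d2) = 0.41290394
C = S_0' * N(d1) - K * exp(-rT) * N(d2) = 0.91621608 * 0.46013991 - 0.9500 * 0.98314368 * 0.41290394 = 0.0359


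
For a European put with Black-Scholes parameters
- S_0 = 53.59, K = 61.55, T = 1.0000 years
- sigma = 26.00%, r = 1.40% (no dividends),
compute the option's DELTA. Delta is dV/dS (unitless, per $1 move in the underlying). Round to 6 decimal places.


d1 = -0.3487975736; d2 = -0.6087975736
phi(d1) = 0.3753980284; exp(-qT) = 1.0000000000; exp(-rT) = 0.9860975443
N(-d1) = 0.6363793574
Delta = -exp(-qT) * N(-d1) = -1.0000000000 * 0.6363793574 = -0.636379

Answer: Delta = -0.636379


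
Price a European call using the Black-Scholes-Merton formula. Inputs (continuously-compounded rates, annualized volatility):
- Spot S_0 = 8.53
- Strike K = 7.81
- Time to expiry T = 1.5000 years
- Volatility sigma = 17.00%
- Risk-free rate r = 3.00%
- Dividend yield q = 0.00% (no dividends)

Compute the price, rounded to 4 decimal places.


Answer: Price = 1.3255

Derivation:
d1 = (ln(S/K) + (r - q + 0.5*sigma^2) * T) / (sigma * sqrt(T)) = 0.74377746
d2 = d1 - sigma * sqrt(T) = 0.53557083
exp(-rT) = 0.95599748; exp(-qT) = 1.00000000
C = S_0 * exp(-qT) * N(d1) - K * exp(-rT) * N(d2)
N(d1) = 0.77149444; N(d2) = 0.70387241
C = 8.5300 * 1.00000000 * 0.77149444 - 7.8100 * 0.95599748 * 0.70387241 = 1.3255


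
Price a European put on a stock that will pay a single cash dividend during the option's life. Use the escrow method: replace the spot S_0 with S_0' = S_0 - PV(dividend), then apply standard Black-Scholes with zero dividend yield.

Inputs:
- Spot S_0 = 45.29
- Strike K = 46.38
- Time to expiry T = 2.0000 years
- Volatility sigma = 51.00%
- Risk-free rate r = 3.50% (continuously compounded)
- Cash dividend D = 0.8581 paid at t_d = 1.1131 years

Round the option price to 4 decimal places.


PV(D) = D * exp(-r * t_d) = 0.8581 * 0.96179062 = 0.82531253
S_0' = S_0 - PV(D) = 45.2900 - 0.82531253 = 44.46468747
d1 = (ln(S_0'/K) + (r + sigma^2/2)*T) / (sigma*sqrt(T)) = 0.39920615
d2 = d1 - sigma*sqrt(T) = -0.32204277
exp(-rT) = 0.93239382
N(-d1) = 0.34487066; N(-d2) = 0.62628985
P = K * exp(-rT) * N(-d2) - S_0' * N(-d1) = 46.3800 * 0.93239382 * 0.62628985 - 44.46468747 * 0.34487066 = 11.7490

Answer: Price = 11.7490


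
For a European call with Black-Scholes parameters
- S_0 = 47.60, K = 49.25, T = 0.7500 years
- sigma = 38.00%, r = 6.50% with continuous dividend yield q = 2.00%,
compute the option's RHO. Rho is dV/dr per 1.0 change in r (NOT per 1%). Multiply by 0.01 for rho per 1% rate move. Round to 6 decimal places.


Answer: Rho = 15.277280

Derivation:
d1 = 0.1635523726; d2 = -0.1655372808
phi(d1) = 0.3936420747; exp(-qT) = 0.9851119396; exp(-rT) = 0.9524192047
N(d2) = 0.4342605544
Rho = K*T*exp(-rT)*N(d2) = 49.2500 * 0.7500 * 0.9524192047 * 0.4342605544 = 15.277280


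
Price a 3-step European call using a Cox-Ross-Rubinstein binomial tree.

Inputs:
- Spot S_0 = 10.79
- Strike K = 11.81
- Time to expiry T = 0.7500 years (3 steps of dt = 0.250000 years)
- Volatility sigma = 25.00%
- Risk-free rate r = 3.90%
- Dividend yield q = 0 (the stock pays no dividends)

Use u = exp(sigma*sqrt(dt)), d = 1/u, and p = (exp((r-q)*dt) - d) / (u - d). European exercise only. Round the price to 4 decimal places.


Answer: Price = V(0,0) = 0.6489

Derivation:
dt = T/N = 0.250000
u = exp(sigma*sqrt(dt)) = 1.133148; d = 1/u = 0.882497
p = (exp((r-q)*dt) - d) / (u - d) = 0.507879
Discount per step: exp(-r*dt) = 0.990297
Stock lattice S(k, i) with i counting down-moves:
  k=0: S(0,0) = 10.7900
  k=1: S(1,0) = 12.2267; S(1,1) = 9.5221
  k=2: S(2,0) = 13.8546; S(2,1) = 10.7900; S(2,2) = 8.4033
  k=3: S(3,0) = 15.6994; S(3,1) = 12.2267; S(3,2) = 9.5221; S(3,3) = 7.4159
Terminal payoffs V(N, i) = max(S_T - K, 0):
  V(3,0) = 3.889357; V(3,1) = 0.416672; V(3,2) = 0.000000; V(3,3) = 0.000000
Backward induction: V(k, i) = exp(-r*dt) * [p * V(k+1, i) + (1-p) * V(k+1, i+1)].
  V(2,0) = exp(-r*dt) * [p*3.889357 + (1-p)*0.416672] = 2.159222
  V(2,1) = exp(-r*dt) * [p*0.416672 + (1-p)*0.000000] = 0.209566
  V(2,2) = exp(-r*dt) * [p*0.000000 + (1-p)*0.000000] = 0.000000
  V(1,0) = exp(-r*dt) * [p*2.159222 + (1-p)*0.209566] = 1.188116
  V(1,1) = exp(-r*dt) * [p*0.209566 + (1-p)*0.000000] = 0.105401
  V(0,0) = exp(-r*dt) * [p*1.188116 + (1-p)*0.105401] = 0.648932


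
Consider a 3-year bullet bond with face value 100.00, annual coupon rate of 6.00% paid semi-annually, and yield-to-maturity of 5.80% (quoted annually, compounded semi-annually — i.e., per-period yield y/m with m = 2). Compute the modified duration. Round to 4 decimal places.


Answer: Modified duration = 2.7119

Derivation:
Coupon per period c = face * coupon_rate / m = 3.000000
Periods per year m = 2; per-period yield y/m = 0.029000
Number of cashflows N = 6
Cashflows (t years, CF_t, discount factor 1/(1+y/m)^(m*t), PV):
  t = 0.5000: CF_t = 3.000000, DF = 0.971817, PV = 2.915452
  t = 1.0000: CF_t = 3.000000, DF = 0.944429, PV = 2.833287
  t = 1.5000: CF_t = 3.000000, DF = 0.917812, PV = 2.753437
  t = 2.0000: CF_t = 3.000000, DF = 0.891946, PV = 2.675838
  t = 2.5000: CF_t = 3.000000, DF = 0.866808, PV = 2.600425
  t = 3.0000: CF_t = 103.000000, DF = 0.842379, PV = 86.765081
Price P = sum_t PV_t = 100.543519
First compute Macaulay numerator sum_t t * PV_t:
  t * PV_t at t = 0.5000: 1.457726
  t * PV_t at t = 1.0000: 2.833287
  t * PV_t at t = 1.5000: 4.130155
  t * PV_t at t = 2.0000: 5.351675
  t * PV_t at t = 2.5000: 6.501063
  t * PV_t at t = 3.0000: 260.295243
Macaulay duration D = 280.569149 / 100.543519 = 2.790524
Modified duration = D / (1 + y/m) = 2.790524 / (1 + 0.029000) = 2.711880


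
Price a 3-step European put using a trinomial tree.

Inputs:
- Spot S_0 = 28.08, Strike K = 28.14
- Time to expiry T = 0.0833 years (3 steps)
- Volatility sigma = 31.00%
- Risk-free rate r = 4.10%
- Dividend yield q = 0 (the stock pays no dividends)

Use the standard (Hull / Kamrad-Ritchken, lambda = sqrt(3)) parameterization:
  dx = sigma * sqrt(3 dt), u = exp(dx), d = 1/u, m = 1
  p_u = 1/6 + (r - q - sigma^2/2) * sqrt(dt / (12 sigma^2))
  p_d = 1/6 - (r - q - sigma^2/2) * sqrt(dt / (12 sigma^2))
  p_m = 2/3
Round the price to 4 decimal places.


Answer: Price = V(0,0) = 0.9006

Derivation:
dt = T/N = 0.027767; dx = sigma*sqrt(3*dt) = 0.089471
u = exp(dx) = 1.093596; d = 1/u = 0.914414
p_u = 0.165573, p_m = 0.666667, p_d = 0.167761
Discount per step: exp(-r*dt) = 0.998862
Stock lattice S(k, j) with j the centered position index:
  k=0: S(0,+0) = 28.0800
  k=1: S(1,-1) = 25.6768; S(1,+0) = 28.0800; S(1,+1) = 30.7082
  k=2: S(2,-2) = 23.4792; S(2,-1) = 25.6768; S(2,+0) = 28.0800; S(2,+1) = 30.7082; S(2,+2) = 33.5823
  k=3: S(3,-3) = 21.4697; S(3,-2) = 23.4792; S(3,-1) = 25.6768; S(3,+0) = 28.0800; S(3,+1) = 30.7082; S(3,+2) = 33.5823; S(3,+3) = 36.7255
Terminal payoffs V(N, j) = max(K - S_T, 0):
  V(3,-3) = 6.670284; V(3,-2) = 4.660803; V(3,-1) = 2.463243; V(3,+0) = 0.060000; V(3,+1) = 0.000000; V(3,+2) = 0.000000; V(3,+3) = 0.000000
Backward induction: V(k, j) = exp(-r*dt) * [p_u * V(k+1, j+1) + p_m * V(k+1, j) + p_d * V(k+1, j-1)]
  V(2,-2) = exp(-r*dt) * [p_u*2.463243 + p_m*4.660803 + p_d*6.670284] = 4.628786
  V(2,-1) = exp(-r*dt) * [p_u*0.060000 + p_m*2.463243 + p_d*4.660803] = 2.431226
  V(2,+0) = exp(-r*dt) * [p_u*0.000000 + p_m*0.060000 + p_d*2.463243] = 0.452719
  V(2,+1) = exp(-r*dt) * [p_u*0.000000 + p_m*0.000000 + p_d*0.060000] = 0.010054
  V(2,+2) = exp(-r*dt) * [p_u*0.000000 + p_m*0.000000 + p_d*0.000000] = 0.000000
  V(1,-1) = exp(-r*dt) * [p_u*0.452719 + p_m*2.431226 + p_d*4.628786] = 2.469491
  V(1,+0) = exp(-r*dt) * [p_u*0.010054 + p_m*0.452719 + p_d*2.431226] = 0.710532
  V(1,+1) = exp(-r*dt) * [p_u*0.000000 + p_m*0.010054 + p_d*0.452719] = 0.082557
  V(0,+0) = exp(-r*dt) * [p_u*0.082557 + p_m*0.710532 + p_d*2.469491] = 0.900615
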